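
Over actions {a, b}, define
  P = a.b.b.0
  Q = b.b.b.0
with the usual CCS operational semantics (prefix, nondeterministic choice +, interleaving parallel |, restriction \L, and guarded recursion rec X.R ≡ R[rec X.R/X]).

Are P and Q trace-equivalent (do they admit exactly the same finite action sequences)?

trace-distinct — witness ⟨a⟩

Reachable graph of P (4 states):
  m0 = a.b.b.0 :: ··a··> m1
  m1 = b.b.0 :: ··b··> m2
  m2 = b.0 :: ··b··> m3
  m3 = 0 :: (no moves)
Reachable graph of Q (4 states):
  n0 = b.b.b.0 :: ··b··> n1
  n1 = b.b.0 :: ··b··> n2
  n2 = b.0 :: ··b··> n3
  n3 = 0 :: (no moves)
Run σ = ⟨a⟩ on P: start {m0}
  [1] a ⇒ {m1}
  ✓ P
Run σ = ⟨a⟩ on Q: start {n0}
  [1] a ⇒ ∅ (Q stuck)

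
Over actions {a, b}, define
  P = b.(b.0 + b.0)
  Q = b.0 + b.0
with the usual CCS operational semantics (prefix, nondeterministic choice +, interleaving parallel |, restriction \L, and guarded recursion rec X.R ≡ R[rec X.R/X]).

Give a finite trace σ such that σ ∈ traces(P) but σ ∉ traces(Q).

bb

LTS(P): 3 reachable states
  p0 = b.(b.0 + b.0) :: --b--▸ p1
  p1 = b.0 + b.0 :: --b--▸ p2
  p2 = 0 :: deadlocked
LTS(Q): 2 reachable states
  q0 = b.0 + b.0 :: --b--▸ q1
  q1 = 0 :: deadlocked
Trace ⟨bb⟩ through P, begin at {p0}:
  step 1 (b): {p1}
  step 2 (b): {p2}
  P completes σ.
Trace ⟨bb⟩ through Q, begin at {q0}:
  step 1 (b): {q1}
  step 2 (b): ∅ (Q stuck)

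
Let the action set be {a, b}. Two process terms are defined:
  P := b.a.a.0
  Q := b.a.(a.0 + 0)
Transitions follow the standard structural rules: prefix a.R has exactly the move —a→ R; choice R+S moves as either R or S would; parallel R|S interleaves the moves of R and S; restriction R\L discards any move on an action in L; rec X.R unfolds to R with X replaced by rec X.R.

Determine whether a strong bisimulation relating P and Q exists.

P ~ Q

Reachable graph of P (4 states):
  s0 = b.a.a.0 :: —b→ s1
  s1 = a.a.0 :: —a→ s2
  s2 = a.0 :: —a→ s3
  s3 = 0 :: (no moves)
Reachable graph of Q (4 states):
  t0 = b.a.(a.0 + 0) :: —b→ t1
  t1 = a.(a.0 + 0) :: —a→ t2
  t2 = a.0 + 0 :: —a→ t3
  t3 = 0 :: (no moves)
Coarsest stable partition (strong bisimilarity classes):
  B0 = {s0, t0}
  B1 = {s1, t1}
  B2 = {s2, t2}
  B3 = {s3, t3}
s0 ∈ B0, t0 ∈ B0 → same block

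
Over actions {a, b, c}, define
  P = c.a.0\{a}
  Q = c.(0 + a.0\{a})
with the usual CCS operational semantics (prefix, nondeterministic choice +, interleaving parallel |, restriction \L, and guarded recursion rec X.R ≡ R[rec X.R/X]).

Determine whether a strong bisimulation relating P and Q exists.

YES

Reachable graph of P (3 states):
  p0 = c.a.0\{a} has moves --c--▸ p1
  p1 = a.0\{a} has moves --a--▸ p2
  p2 = 0\{a} has moves deadlocked
Reachable graph of Q (3 states):
  q0 = c.(0 + a.0\{a}) has moves --c--▸ q1
  q1 = 0 + a.0\{a} has moves --a--▸ q2
  q2 = 0\{a} has moves deadlocked
Partition-refinement fixed point:
  B0 = {p0, q0}
  B1 = {p1, q1}
  B2 = {p2, q2}
p0 ∈ B0, q0 ∈ B0 → same block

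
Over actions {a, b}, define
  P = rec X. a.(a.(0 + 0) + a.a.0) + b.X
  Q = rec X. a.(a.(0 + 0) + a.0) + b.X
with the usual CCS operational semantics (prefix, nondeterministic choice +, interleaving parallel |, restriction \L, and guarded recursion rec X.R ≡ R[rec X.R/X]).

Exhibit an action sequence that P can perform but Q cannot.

Reachable graph of P (5 states):
  u0 = rec X. a.(a.(0 + 0) + a.a.0) + b.X ⊢ ··a··> u1, ··b··> u0
  u1 = a.(0 + 0) + a.a.0 ⊢ ··a··> u2, ··a··> u3
  u2 = 0 + 0 ⊢ stopped
  u3 = a.0 ⊢ ··a··> u4
  u4 = 0 ⊢ stopped
Reachable graph of Q (4 states):
  v0 = rec X. a.(a.(0 + 0) + a.0) + b.X ⊢ ··a··> v1, ··b··> v0
  v1 = a.(0 + 0) + a.0 ⊢ ··a··> v2, ··a··> v3
  v2 = 0 ⊢ stopped
  v3 = 0 + 0 ⊢ stopped
Run σ = ⟨aaa⟩ on P: start {u0}
  step 1 (a): {u1}
  step 2 (a): {u2, u3}
  step 3 (a): {u4}
  ✓ P
Run σ = ⟨aaa⟩ on Q: start {v0}
  step 1 (a): {v1}
  step 2 (a): {v2, v3}
  step 3 (a): ∅ (Q stuck)

aaa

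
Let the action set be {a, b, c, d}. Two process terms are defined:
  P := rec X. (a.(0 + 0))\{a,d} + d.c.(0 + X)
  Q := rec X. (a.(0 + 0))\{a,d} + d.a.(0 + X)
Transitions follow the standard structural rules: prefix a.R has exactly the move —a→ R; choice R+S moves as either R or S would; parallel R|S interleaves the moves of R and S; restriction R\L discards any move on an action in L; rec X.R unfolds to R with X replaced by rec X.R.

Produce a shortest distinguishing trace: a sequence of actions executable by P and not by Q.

dc

LTS(P): 3 reachable states
  p0 = rec X. (a.(0 + 0))\{a,d} + d.c.(0 + X) | --d--▸ p1
  p1 = c.(0 + (rec X. (a.(0 + 0))\{a,d} + d.c.(0 + X))) | --c--▸ p2
  p2 = 0 + (rec X. (a.(0 + 0))\{a,d} + d.c.(0 + X)) | --d--▸ p1
LTS(Q): 3 reachable states
  q0 = rec X. (a.(0 + 0))\{a,d} + d.a.(0 + X) | --d--▸ q1
  q1 = a.(0 + (rec X. (a.(0 + 0))\{a,d} + d.a.(0 + X))) | --a--▸ q2
  q2 = 0 + (rec X. (a.(0 + 0))\{a,d} + d.a.(0 + X)) | --d--▸ q1
Trace ⟨dc⟩ through P, begin at {p0}:
  after d @ step 1: {p1}
  after c @ step 2: {p2}
  — P admits the full trace.
Trace ⟨dc⟩ through Q, begin at {q0}:
  after d @ step 1: {q1}
  after c @ step 2: ∅ (Q stuck)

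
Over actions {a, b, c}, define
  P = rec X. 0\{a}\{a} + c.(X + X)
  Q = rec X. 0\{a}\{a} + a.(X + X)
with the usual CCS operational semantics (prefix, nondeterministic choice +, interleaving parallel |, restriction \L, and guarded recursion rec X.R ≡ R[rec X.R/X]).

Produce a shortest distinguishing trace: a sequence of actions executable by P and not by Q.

LTS(P): 2 reachable states
  m0 = rec X. 0\{a}\{a} + c.(X + X) ⊢ -c-> m1
  m1 = (rec X. 0\{a}\{a} + c.(X + X)) + (rec X. 0\{a}\{a} + c.(X + X)) ⊢ -c-> m1
LTS(Q): 2 reachable states
  n0 = rec X. 0\{a}\{a} + a.(X + X) ⊢ -a-> n1
  n1 = (rec X. 0\{a}\{a} + a.(X + X)) + (rec X. 0\{a}\{a} + a.(X + X)) ⊢ -a-> n1
Run σ = ⟨c⟩ on P: start {m0}
  step 1 (c): {m1}
  ✓ P
Run σ = ⟨c⟩ on Q: start {n0}
  step 1 (c): no successor for Q

c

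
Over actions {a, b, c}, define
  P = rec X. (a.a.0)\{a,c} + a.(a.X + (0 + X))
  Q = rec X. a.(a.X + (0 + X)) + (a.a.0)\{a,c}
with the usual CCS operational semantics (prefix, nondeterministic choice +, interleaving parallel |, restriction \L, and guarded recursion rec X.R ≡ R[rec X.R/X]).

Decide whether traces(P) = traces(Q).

Reachable graph of P (2 states):
  m0 = rec X. (a.a.0)\{a,c} + a.(a.X + (0 + X)) → -a-> m1
  m1 = a.(rec X. (a.a.0)\{a,c} + a.(a.X + (0 + X))) + (0 + (rec X. (a.a.0)\{a,c} + a.(a.X + (0 + X)))) → -a-> m0, -a-> m1
Reachable graph of Q (2 states):
  n0 = rec X. a.(a.X + (0 + X)) + (a.a.0)\{a,c} → -a-> n1
  n1 = a.(rec X. a.(a.X + (0 + X)) + (a.a.0)\{a,c}) + (0 + (rec X. a.(a.X + (0 + X)) + (a.a.0)\{a,c})) → -a-> n0, -a-> n1
Partition-refinement fixed point:
  B0 = {m0, m1, n0, n1}
m0 ∈ B0, n0 ∈ B0 → same block
Bisimilar ⇒ trace-equivalent.

YES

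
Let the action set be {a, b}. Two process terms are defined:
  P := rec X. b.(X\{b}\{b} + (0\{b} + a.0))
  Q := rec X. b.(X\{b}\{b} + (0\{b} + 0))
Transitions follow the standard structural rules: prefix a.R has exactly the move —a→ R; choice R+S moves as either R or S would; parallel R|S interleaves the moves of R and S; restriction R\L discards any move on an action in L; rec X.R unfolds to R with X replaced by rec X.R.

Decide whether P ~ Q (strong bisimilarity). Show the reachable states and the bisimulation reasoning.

P ≁ Q

LTS(P): 3 reachable states
  u0 = rec X. b.(X\{b}\{b} + (0\{b} + a.0)) | ··b··> u1
  u1 = (rec X. b.(X\{b}\{b} + (0\{b} + a.0)))\{b}\{b} + (0\{b} + a.0) | ··a··> u2
  u2 = 0 | ∅
LTS(Q): 2 reachable states
  v0 = rec X. b.(X\{b}\{b} + (0\{b} + 0)) | ··b··> v1
  v1 = (rec X. b.(X\{b}\{b} + (0\{b} + 0)))\{b}\{b} + (0\{b} + 0) | ∅
Partition-refinement fixed point:
  B0 = {u0}
  B1 = {u1}
  B2 = {u2, v1}
  B3 = {v0}
u0 ∈ B0, v0 ∈ B3 → different blocks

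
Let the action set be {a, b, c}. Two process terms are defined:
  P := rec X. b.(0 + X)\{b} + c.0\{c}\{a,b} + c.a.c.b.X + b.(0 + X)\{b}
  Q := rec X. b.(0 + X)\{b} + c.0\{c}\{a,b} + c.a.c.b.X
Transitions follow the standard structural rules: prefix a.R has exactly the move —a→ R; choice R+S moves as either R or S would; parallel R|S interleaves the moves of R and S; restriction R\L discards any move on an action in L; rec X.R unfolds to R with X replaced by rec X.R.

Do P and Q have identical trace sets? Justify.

YES

LTS(P): 10 reachable states
  s0 = rec X. b.(0 + X)\{b} + c.0\{c}\{a,b} + c.a.c.b.X + b.(0 + X)\{b} | ··b··> s1, ··c··> s2, ··c··> s3
  s1 = (0 + (rec X. b.(0 + X)\{b} + c.0\{c}\{a,b} + c.a.c.b.X + b.(0 + X)\{b}))\{b} | ··c··> s4, ··c··> s5
  s2 = 0\{c}\{a,b} | ·
  s3 = a.c.b.(rec X. b.(0 + X)\{b} + c.0\{c}\{a,b} + c.a.c.b.X + b.(0 + X)\{b}) | ··a··> s6
  s4 = (a.c.b.(rec X. b.(0 + X)\{b} + c.0\{c}\{a,b} + c.a.c.b.X + b.(0 + X)\{b}))\{b} | ··a··> s7
  s5 = 0\{c}\{a,b}\{b} | ·
  s6 = c.b.(rec X. b.(0 + X)\{b} + c.0\{c}\{a,b} + c.a.c.b.X + b.(0 + X)\{b}) | ··c··> s8
  s7 = (c.b.(rec X. b.(0 + X)\{b} + c.0\{c}\{a,b} + c.a.c.b.X + b.(0 + X)\{b}))\{b} | ··c··> s9
  s8 = b.(rec X. b.(0 + X)\{b} + c.0\{c}\{a,b} + c.a.c.b.X + b.(0 + X)\{b}) | ··b··> s0
  s9 = (b.(rec X. b.(0 + X)\{b} + c.0\{c}\{a,b} + c.a.c.b.X + b.(0 + X)\{b}))\{b} | ·
LTS(Q): 10 reachable states
  t0 = rec X. b.(0 + X)\{b} + c.0\{c}\{a,b} + c.a.c.b.X | ··b··> t1, ··c··> t2, ··c··> t3
  t1 = (0 + (rec X. b.(0 + X)\{b} + c.0\{c}\{a,b} + c.a.c.b.X))\{b} | ··c··> t4, ··c··> t5
  t2 = 0\{c}\{a,b} | ·
  t3 = a.c.b.(rec X. b.(0 + X)\{b} + c.0\{c}\{a,b} + c.a.c.b.X) | ··a··> t6
  t4 = (a.c.b.(rec X. b.(0 + X)\{b} + c.0\{c}\{a,b} + c.a.c.b.X))\{b} | ··a··> t7
  t5 = 0\{c}\{a,b}\{b} | ·
  t6 = c.b.(rec X. b.(0 + X)\{b} + c.0\{c}\{a,b} + c.a.c.b.X) | ··c··> t8
  t7 = (c.b.(rec X. b.(0 + X)\{b} + c.0\{c}\{a,b} + c.a.c.b.X))\{b} | ··c··> t9
  t8 = b.(rec X. b.(0 + X)\{b} + c.0\{c}\{a,b} + c.a.c.b.X) | ··b··> t0
  t9 = (b.(rec X. b.(0 + X)\{b} + c.0\{c}\{a,b} + c.a.c.b.X))\{b} | ·
Bisimilarity quotient blocks:
  B0 = {s0, t0}
  B1 = {s2, s5, s9, t2, t5, t9}
  B2 = {s3, t3}
  B3 = {s6, t6}
  B4 = {s8, t8}
  B5 = {s1, t1}
  B6 = {s4, t4}
  B7 = {s7, t7}
s0 ∈ B0, t0 ∈ B0 → same block
Bisimilar ⇒ trace-equivalent.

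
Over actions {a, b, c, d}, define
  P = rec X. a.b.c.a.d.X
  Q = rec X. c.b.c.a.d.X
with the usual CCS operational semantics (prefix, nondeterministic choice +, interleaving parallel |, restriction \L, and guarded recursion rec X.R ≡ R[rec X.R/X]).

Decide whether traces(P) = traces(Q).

Reachable graph of P (5 states):
  m0 = rec X. a.b.c.a.d.X ⊢ ··a··> m1
  m1 = b.c.a.d.(rec X. a.b.c.a.d.X) ⊢ ··b··> m2
  m2 = c.a.d.(rec X. a.b.c.a.d.X) ⊢ ··c··> m3
  m3 = a.d.(rec X. a.b.c.a.d.X) ⊢ ··a··> m4
  m4 = d.(rec X. a.b.c.a.d.X) ⊢ ··d··> m0
Reachable graph of Q (5 states):
  n0 = rec X. c.b.c.a.d.X ⊢ ··c··> n1
  n1 = b.c.a.d.(rec X. c.b.c.a.d.X) ⊢ ··b··> n2
  n2 = c.a.d.(rec X. c.b.c.a.d.X) ⊢ ··c··> n3
  n3 = a.d.(rec X. c.b.c.a.d.X) ⊢ ··a··> n4
  n4 = d.(rec X. c.b.c.a.d.X) ⊢ ··d··> n0
Executing a from P (initial set {m0}):
  after a @ step 1: {m1}
  P completes σ.
Executing a from Q (initial set {n0}):
  after a @ step 1: ∅ (Q stuck)

NO — witness ⟨a⟩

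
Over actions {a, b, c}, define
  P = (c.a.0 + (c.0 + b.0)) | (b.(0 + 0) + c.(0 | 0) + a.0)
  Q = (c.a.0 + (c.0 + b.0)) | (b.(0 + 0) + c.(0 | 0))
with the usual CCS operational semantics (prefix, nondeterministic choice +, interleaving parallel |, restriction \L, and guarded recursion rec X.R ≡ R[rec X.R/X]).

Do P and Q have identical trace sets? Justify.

traces(P) ≠ traces(Q) — witness ⟨a⟩

LTS(P): 12 reachable states
  s0 = (c.a.0 + (c.0 + b.0)) | (b.(0 + 0) + c.(0 | 0) + a.0) ⊢ -a-> s1, -b-> s2, -b-> s3, -c-> s3, -c-> s4, -c-> s5
  s1 = (c.a.0 + (c.0 + b.0)) | 0 ⊢ -b-> s6, -c-> s6, -c-> s7
  s2 = (c.a.0 + (c.0 + b.0)) | (0 + 0) ⊢ -b-> s8, -c-> s8, -c-> s9
  s3 = 0 | (b.(0 + 0) + c.(0 | 0) + a.0) ⊢ -a-> s6, -b-> s8, -c-> s10
  s4 = (c.a.0 + (c.0 + b.0)) | (0 | 0) ⊢ -b-> s10, -c-> s10, -c-> s11
  s5 = a.0 | (b.(0 + 0) + c.(0 | 0) + a.0) ⊢ -a-> s3, -a-> s7, -b-> s9, -c-> s11
  s6 = 0 | 0 ⊢ (no moves)
  s7 = a.0 | 0 ⊢ -a-> s6
  s8 = 0 | (0 + 0) ⊢ (no moves)
  s9 = a.0 | (0 + 0) ⊢ -a-> s8
  s10 = 0 | (0 | 0) ⊢ (no moves)
  s11 = a.0 | (0 | 0) ⊢ -a-> s10
LTS(Q): 9 reachable states
  t0 = (c.a.0 + (c.0 + b.0)) | (b.(0 + 0) + c.(0 | 0)) ⊢ -b-> t1, -b-> t2, -c-> t2, -c-> t3, -c-> t4
  t1 = (c.a.0 + (c.0 + b.0)) | (0 + 0) ⊢ -b-> t5, -c-> t5, -c-> t6
  t2 = 0 | (b.(0 + 0) + c.(0 | 0)) ⊢ -b-> t5, -c-> t7
  t3 = (c.a.0 + (c.0 + b.0)) | (0 | 0) ⊢ -b-> t7, -c-> t7, -c-> t8
  t4 = a.0 | (b.(0 + 0) + c.(0 | 0)) ⊢ -a-> t2, -b-> t6, -c-> t8
  t5 = 0 | (0 + 0) ⊢ (no moves)
  t6 = a.0 | (0 + 0) ⊢ -a-> t5
  t7 = 0 | (0 | 0) ⊢ (no moves)
  t8 = a.0 | (0 | 0) ⊢ -a-> t7
Run σ = ⟨a⟩ on P: start {s0}
  after a @ step 1: {s1}
  P completes σ.
Run σ = ⟨a⟩ on Q: start {t0}
  after a @ step 1: ∅ (Q stuck)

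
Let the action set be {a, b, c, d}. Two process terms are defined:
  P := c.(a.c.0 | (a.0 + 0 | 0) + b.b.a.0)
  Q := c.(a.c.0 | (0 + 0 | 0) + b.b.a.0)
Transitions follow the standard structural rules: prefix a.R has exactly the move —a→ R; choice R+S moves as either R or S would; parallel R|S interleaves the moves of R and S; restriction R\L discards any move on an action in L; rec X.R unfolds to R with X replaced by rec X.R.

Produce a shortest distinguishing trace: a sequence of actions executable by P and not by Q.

P's transition system — 10 states:
  s0 = c.(a.c.0 | (a.0 + 0 | 0) + b.b.a.0) has moves —c→ s1
  s1 = a.c.0 | (a.0 + 0 | 0) + b.b.a.0 has moves —a→ s2, —a→ s3, —b→ s4
  s2 = a.c.0 | 0 has moves —a→ s5
  s3 = c.0 | (a.0 + 0 | 0) has moves —a→ s5, —c→ s6
  s4 = b.a.0 has moves —b→ s7
  s5 = c.0 | 0 has moves —c→ s8
  s6 = 0 | (a.0 + 0 | 0) has moves —a→ s8
  s7 = a.0 has moves —a→ s9
  s8 = 0 | 0 has moves ·
  s9 = 0 has moves ·
Q's transition system — 7 states:
  t0 = c.(a.c.0 | (0 + 0 | 0) + b.b.a.0) has moves —c→ t1
  t1 = a.c.0 | (0 + 0 | 0) + b.b.a.0 has moves —a→ t2, —b→ t3
  t2 = c.0 | (0 + 0 | 0) has moves —c→ t4
  t3 = b.a.0 has moves —b→ t5
  t4 = 0 | (0 + 0 | 0) has moves ·
  t5 = a.0 has moves —a→ t6
  t6 = 0 has moves ·
Executing caa from P (initial set {s0}):
  step 1 (c): {s1}
  step 2 (a): {s2, s3}
  step 3 (a): {s5}
  — P admits the full trace.
Executing caa from Q (initial set {t0}):
  step 1 (c): {t1}
  step 2 (a): {t2}
  step 3 (a): ∅  — Q cannot continue

caa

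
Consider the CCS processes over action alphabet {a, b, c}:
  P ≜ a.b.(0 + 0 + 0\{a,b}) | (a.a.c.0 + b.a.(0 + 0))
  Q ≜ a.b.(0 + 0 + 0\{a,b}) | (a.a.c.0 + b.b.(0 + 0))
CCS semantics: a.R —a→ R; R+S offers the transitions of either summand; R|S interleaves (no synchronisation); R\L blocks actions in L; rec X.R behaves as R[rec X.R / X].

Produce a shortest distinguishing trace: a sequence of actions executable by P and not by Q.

baa

P's transition system — 18 states:
  s0 = a.b.(0 + 0 + 0\{a,b}) | (a.a.c.0 + b.a.(0 + 0)) ⊢ —a→ s1, —a→ s2, —b→ s3
  s1 = a.b.(0 + 0 + 0\{a,b}) | a.c.0 ⊢ —a→ s4, —a→ s5
  s2 = b.(0 + 0 + 0\{a,b}) | (a.a.c.0 + b.a.(0 + 0)) ⊢ —a→ s5, —b→ s6, —b→ s7
  s3 = a.b.(0 + 0 + 0\{a,b}) | a.(0 + 0) ⊢ —a→ s7, —a→ s8
  s4 = a.b.(0 + 0 + 0\{a,b}) | c.0 ⊢ —a→ s9, —c→ s10
  s5 = b.(0 + 0 + 0\{a,b}) | a.c.0 ⊢ —a→ s9, —b→ s11
  s6 = (0 + 0 + 0\{a,b}) | (a.a.c.0 + b.a.(0 + 0)) ⊢ —a→ s11, —b→ s12
  s7 = b.(0 + 0 + 0\{a,b}) | a.(0 + 0) ⊢ —a→ s13, —b→ s12
  s8 = a.b.(0 + 0 + 0\{a,b}) | (0 + 0) ⊢ —a→ s13
  s9 = b.(0 + 0 + 0\{a,b}) | c.0 ⊢ —b→ s14, —c→ s15
  s10 = a.b.(0 + 0 + 0\{a,b}) | 0 ⊢ —a→ s15
  s11 = (0 + 0 + 0\{a,b}) | a.c.0 ⊢ —a→ s14
  s12 = (0 + 0 + 0\{a,b}) | a.(0 + 0) ⊢ —a→ s16
  s13 = b.(0 + 0 + 0\{a,b}) | (0 + 0) ⊢ —b→ s16
  s14 = (0 + 0 + 0\{a,b}) | c.0 ⊢ —c→ s17
  s15 = b.(0 + 0 + 0\{a,b}) | 0 ⊢ —b→ s17
  s16 = (0 + 0 + 0\{a,b}) | (0 + 0) ⊢ ∅
  s17 = (0 + 0 + 0\{a,b}) | 0 ⊢ ∅
Q's transition system — 18 states:
  t0 = a.b.(0 + 0 + 0\{a,b}) | (a.a.c.0 + b.b.(0 + 0)) ⊢ —a→ t1, —a→ t2, —b→ t3
  t1 = a.b.(0 + 0 + 0\{a,b}) | a.c.0 ⊢ —a→ t4, —a→ t5
  t2 = b.(0 + 0 + 0\{a,b}) | (a.a.c.0 + b.b.(0 + 0)) ⊢ —a→ t5, —b→ t6, —b→ t7
  t3 = a.b.(0 + 0 + 0\{a,b}) | b.(0 + 0) ⊢ —a→ t7, —b→ t8
  t4 = a.b.(0 + 0 + 0\{a,b}) | c.0 ⊢ —a→ t9, —c→ t10
  t5 = b.(0 + 0 + 0\{a,b}) | a.c.0 ⊢ —a→ t9, —b→ t11
  t6 = (0 + 0 + 0\{a,b}) | (a.a.c.0 + b.b.(0 + 0)) ⊢ —a→ t11, —b→ t12
  t7 = b.(0 + 0 + 0\{a,b}) | b.(0 + 0) ⊢ —b→ t12, —b→ t13
  t8 = a.b.(0 + 0 + 0\{a,b}) | (0 + 0) ⊢ —a→ t13
  t9 = b.(0 + 0 + 0\{a,b}) | c.0 ⊢ —b→ t14, —c→ t15
  t10 = a.b.(0 + 0 + 0\{a,b}) | 0 ⊢ —a→ t15
  t11 = (0 + 0 + 0\{a,b}) | a.c.0 ⊢ —a→ t14
  t12 = (0 + 0 + 0\{a,b}) | b.(0 + 0) ⊢ —b→ t16
  t13 = b.(0 + 0 + 0\{a,b}) | (0 + 0) ⊢ —b→ t16
  t14 = (0 + 0 + 0\{a,b}) | c.0 ⊢ —c→ t17
  t15 = b.(0 + 0 + 0\{a,b}) | 0 ⊢ —b→ t17
  t16 = (0 + 0 + 0\{a,b}) | (0 + 0) ⊢ ∅
  t17 = (0 + 0 + 0\{a,b}) | 0 ⊢ ∅
Run σ = ⟨baa⟩ on P: start {s0}
  after b @ step 1: {s3}
  after a @ step 2: {s7, s8}
  after a @ step 3: {s13}
  — P admits the full trace.
Run σ = ⟨baa⟩ on Q: start {t0}
  after b @ step 1: {t3}
  after a @ step 2: {t7}
  after a @ step 3: ∅  — Q cannot continue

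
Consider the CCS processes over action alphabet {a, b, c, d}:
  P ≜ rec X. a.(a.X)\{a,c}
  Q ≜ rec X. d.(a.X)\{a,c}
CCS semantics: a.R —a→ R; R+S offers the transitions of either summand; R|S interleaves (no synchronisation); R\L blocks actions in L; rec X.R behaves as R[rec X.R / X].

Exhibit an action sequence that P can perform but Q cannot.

a

Reachable graph of P (2 states):
  p0 = rec X. a.(a.X)\{a,c} | --a--▸ p1
  p1 = (a.(rec X. a.(a.X)\{a,c}))\{a,c} | deadlocked
Reachable graph of Q (2 states):
  q0 = rec X. d.(a.X)\{a,c} | --d--▸ q1
  q1 = (a.(rec X. d.(a.X)\{a,c}))\{a,c} | deadlocked
Executing a from P (initial set {p0}):
  step 1 (a): {p1}
  — P admits the full trace.
Executing a from Q (initial set {q0}):
  step 1 (a): ∅ (Q stuck)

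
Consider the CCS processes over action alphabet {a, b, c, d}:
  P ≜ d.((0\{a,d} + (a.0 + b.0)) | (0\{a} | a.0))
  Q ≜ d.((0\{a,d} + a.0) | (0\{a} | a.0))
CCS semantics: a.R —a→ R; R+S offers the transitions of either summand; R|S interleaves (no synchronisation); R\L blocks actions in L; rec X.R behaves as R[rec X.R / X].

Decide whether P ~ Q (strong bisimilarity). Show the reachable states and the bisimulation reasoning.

Reachable graph of P (5 states):
  p0 = d.((0\{a,d} + (a.0 + b.0)) | (0\{a} | a.0)) has moves —d→ p1
  p1 = (0\{a,d} + (a.0 + b.0)) | (0\{a} | a.0) has moves —a→ p2, —a→ p3, —b→ p3
  p2 = (0\{a,d} + (a.0 + b.0)) | (0\{a} | 0) has moves —a→ p4, —b→ p4
  p3 = 0 | (0\{a} | a.0) has moves —a→ p4
  p4 = 0 | (0\{a} | 0) has moves ·
Reachable graph of Q (5 states):
  q0 = d.((0\{a,d} + a.0) | (0\{a} | a.0)) has moves —d→ q1
  q1 = (0\{a,d} + a.0) | (0\{a} | a.0) has moves —a→ q2, —a→ q3
  q2 = (0\{a,d} + a.0) | (0\{a} | 0) has moves —a→ q4
  q3 = 0 | (0\{a} | a.0) has moves —a→ q4
  q4 = 0 | (0\{a} | 0) has moves ·
Partition-refinement fixed point:
  B0 = {p0}
  B1 = {p1}
  B2 = {p2}
  B3 = {p4, q4}
  B4 = {p3, q2, q3}
  B5 = {q0}
  B6 = {q1}
p0 ∈ B0, q0 ∈ B5 → different blocks

NO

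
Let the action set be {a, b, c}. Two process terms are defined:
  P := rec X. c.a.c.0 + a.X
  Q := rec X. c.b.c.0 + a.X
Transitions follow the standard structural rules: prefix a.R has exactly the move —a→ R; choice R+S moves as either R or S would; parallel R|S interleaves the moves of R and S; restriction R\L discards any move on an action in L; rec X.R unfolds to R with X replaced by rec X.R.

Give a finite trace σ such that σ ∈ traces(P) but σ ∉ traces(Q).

ca

LTS(P): 4 reachable states
  u0 = rec X. c.a.c.0 + a.X :: —a→ u0, —c→ u1
  u1 = a.c.0 :: —a→ u2
  u2 = c.0 :: —c→ u3
  u3 = 0 :: (no moves)
LTS(Q): 4 reachable states
  v0 = rec X. c.b.c.0 + a.X :: —a→ v0, —c→ v1
  v1 = b.c.0 :: —b→ v2
  v2 = c.0 :: —c→ v3
  v3 = 0 :: (no moves)
Executing ca from P (initial set {u0}):
  [1] c ⇒ {u1}
  [2] a ⇒ {u2}
  ✓ P
Executing ca from Q (initial set {v0}):
  [1] c ⇒ {v1}
  [2] a ⇒ ∅ (Q stuck)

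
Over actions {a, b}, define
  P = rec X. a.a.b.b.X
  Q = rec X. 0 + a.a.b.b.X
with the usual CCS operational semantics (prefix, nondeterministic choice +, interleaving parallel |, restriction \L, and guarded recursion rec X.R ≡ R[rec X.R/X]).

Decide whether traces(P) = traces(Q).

YES

Reachable graph of P (4 states):
  p0 = rec X. a.a.b.b.X | -a-> p1
  p1 = a.b.b.(rec X. a.a.b.b.X) | -a-> p2
  p2 = b.b.(rec X. a.a.b.b.X) | -b-> p3
  p3 = b.(rec X. a.a.b.b.X) | -b-> p0
Reachable graph of Q (4 states):
  q0 = rec X. 0 + a.a.b.b.X | -a-> q1
  q1 = a.b.b.(rec X. 0 + a.a.b.b.X) | -a-> q2
  q2 = b.b.(rec X. 0 + a.a.b.b.X) | -b-> q3
  q3 = b.(rec X. 0 + a.a.b.b.X) | -b-> q0
Coarsest stable partition (strong bisimilarity classes):
  B0 = {p0, q0}
  B1 = {p1, q1}
  B2 = {p2, q2}
  B3 = {p3, q3}
p0 ∈ B0, q0 ∈ B0 → same block
Bisimilar ⇒ trace-equivalent.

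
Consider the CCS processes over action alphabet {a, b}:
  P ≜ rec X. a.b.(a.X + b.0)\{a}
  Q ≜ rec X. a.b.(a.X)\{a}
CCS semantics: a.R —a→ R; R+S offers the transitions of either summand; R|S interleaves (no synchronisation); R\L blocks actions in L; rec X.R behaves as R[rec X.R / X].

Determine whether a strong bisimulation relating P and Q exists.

P ≁ Q

LTS(P): 4 reachable states
  m0 = rec X. a.b.(a.X + b.0)\{a} ⊢ --a--▸ m1
  m1 = b.(a.(rec X. a.b.(a.X + b.0)\{a}) + b.0)\{a} ⊢ --b--▸ m2
  m2 = (a.(rec X. a.b.(a.X + b.0)\{a}) + b.0)\{a} ⊢ --b--▸ m3
  m3 = 0\{a} ⊢ (no moves)
LTS(Q): 3 reachable states
  n0 = rec X. a.b.(a.X)\{a} ⊢ --a--▸ n1
  n1 = b.(a.(rec X. a.b.(a.X)\{a}))\{a} ⊢ --b--▸ n2
  n2 = (a.(rec X. a.b.(a.X)\{a}))\{a} ⊢ (no moves)
Coarsest stable partition (strong bisimilarity classes):
  B0 = {m0}
  B1 = {m1}
  B2 = {m2, n1}
  B3 = {m3, n2}
  B4 = {n0}
m0 ∈ B0, n0 ∈ B4 → different blocks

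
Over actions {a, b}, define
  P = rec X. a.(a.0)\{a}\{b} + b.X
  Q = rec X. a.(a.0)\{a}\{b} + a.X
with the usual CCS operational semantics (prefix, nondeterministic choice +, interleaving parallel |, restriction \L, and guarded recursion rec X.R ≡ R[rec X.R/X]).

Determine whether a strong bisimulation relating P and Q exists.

not bisimilar

P's transition system — 2 states:
  s0 = rec X. a.(a.0)\{a}\{b} + b.X ⊢ --a--▸ s1, --b--▸ s0
  s1 = (a.0)\{a}\{b} ⊢ ∅
Q's transition system — 2 states:
  t0 = rec X. a.(a.0)\{a}\{b} + a.X ⊢ --a--▸ t0, --a--▸ t1
  t1 = (a.0)\{a}\{b} ⊢ ∅
Partition-refinement fixed point:
  B0 = {s0}
  B1 = {s1, t1}
  B2 = {t0}
s0 ∈ B0, t0 ∈ B2 → different blocks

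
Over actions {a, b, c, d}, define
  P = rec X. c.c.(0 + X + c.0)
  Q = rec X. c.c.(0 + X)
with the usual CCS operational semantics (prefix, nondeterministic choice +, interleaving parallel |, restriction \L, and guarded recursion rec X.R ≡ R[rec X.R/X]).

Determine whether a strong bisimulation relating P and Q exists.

NO

Reachable graph of P (4 states):
  u0 = rec X. c.c.(0 + X + c.0) :: ··c··> u1
  u1 = c.(0 + (rec X. c.c.(0 + X + c.0)) + c.0) :: ··c··> u2
  u2 = 0 + (rec X. c.c.(0 + X + c.0)) + c.0 :: ··c··> u1, ··c··> u3
  u3 = 0 :: stopped
Reachable graph of Q (3 states):
  v0 = rec X. c.c.(0 + X) :: ··c··> v1
  v1 = c.(0 + (rec X. c.c.(0 + X))) :: ··c··> v2
  v2 = 0 + (rec X. c.c.(0 + X)) :: ··c··> v1
Bisimilarity quotient blocks:
  B0 = {u0}
  B1 = {u1}
  B2 = {u2}
  B3 = {u3}
  B4 = {v0, v1, v2}
u0 ∈ B0, v0 ∈ B4 → different blocks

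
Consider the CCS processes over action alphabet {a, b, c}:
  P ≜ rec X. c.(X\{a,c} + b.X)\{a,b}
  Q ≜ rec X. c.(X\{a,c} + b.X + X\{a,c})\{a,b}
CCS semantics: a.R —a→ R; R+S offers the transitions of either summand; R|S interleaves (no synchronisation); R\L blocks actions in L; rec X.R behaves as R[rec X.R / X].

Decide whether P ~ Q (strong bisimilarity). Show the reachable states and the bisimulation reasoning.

P's transition system — 2 states:
  m0 = rec X. c.(X\{a,c} + b.X)\{a,b} :: -c-> m1
  m1 = ((rec X. c.(X\{a,c} + b.X)\{a,b})\{a,c} + b.(rec X. c.(X\{a,c} + b.X)\{a,b}))\{a,b} :: stopped
Q's transition system — 2 states:
  n0 = rec X. c.(X\{a,c} + b.X + X\{a,c})\{a,b} :: -c-> n1
  n1 = ((rec X. c.(X\{a,c} + b.X + X\{a,c})\{a,b})\{a,c} + b.(rec X. c.(X\{a,c} + b.X + X\{a,c})\{a,b}) + (rec X. c.(X\{a,c} + b.X + X\{a,c})\{a,b})\{a,c})\{a,b} :: stopped
Coarsest stable partition (strong bisimilarity classes):
  B0 = {m0, n0}
  B1 = {m1, n1}
m0 ∈ B0, n0 ∈ B0 → same block

P ~ Q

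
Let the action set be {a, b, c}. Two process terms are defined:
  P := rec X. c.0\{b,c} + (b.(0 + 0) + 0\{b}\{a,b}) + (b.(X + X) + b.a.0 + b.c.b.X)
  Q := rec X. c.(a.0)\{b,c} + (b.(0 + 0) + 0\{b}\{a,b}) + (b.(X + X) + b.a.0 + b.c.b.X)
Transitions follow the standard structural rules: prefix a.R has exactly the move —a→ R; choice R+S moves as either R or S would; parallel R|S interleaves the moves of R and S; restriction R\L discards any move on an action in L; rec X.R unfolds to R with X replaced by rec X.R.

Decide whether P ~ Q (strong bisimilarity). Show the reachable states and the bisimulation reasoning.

Reachable graph of P (8 states):
  s0 = rec X. c.0\{b,c} + (b.(0 + 0) + 0\{b}\{a,b}) + (b.(X + X) + b.a.0 + b.c.b.X) :: —b→ s1, —b→ s2, —b→ s3, —b→ s4, —c→ s5
  s1 = (rec X. c.0\{b,c} + (b.(0 + 0) + 0\{b}\{a,b}) + (b.(X + X) + b.a.0 + b.c.b.X)) + (rec X. c.0\{b,c} + (b.(0 + 0) + 0\{b}\{a,b}) + (b.(X + X) + b.a.0 + b.c.b.X)) :: —b→ s1, —b→ s2, —b→ s3, —b→ s4, —c→ s5
  s2 = 0 + 0 :: deadlocked
  s3 = a.0 :: —a→ s6
  s4 = c.b.(rec X. c.0\{b,c} + (b.(0 + 0) + 0\{b}\{a,b}) + (b.(X + X) + b.a.0 + b.c.b.X)) :: —c→ s7
  s5 = 0\{b,c} :: deadlocked
  s6 = 0 :: deadlocked
  s7 = b.(rec X. c.0\{b,c} + (b.(0 + 0) + 0\{b}\{a,b}) + (b.(X + X) + b.a.0 + b.c.b.X)) :: —b→ s0
Reachable graph of Q (9 states):
  t0 = rec X. c.(a.0)\{b,c} + (b.(0 + 0) + 0\{b}\{a,b}) + (b.(X + X) + b.a.0 + b.c.b.X) :: —b→ t1, —b→ t2, —b→ t3, —b→ t4, —c→ t5
  t1 = (rec X. c.(a.0)\{b,c} + (b.(0 + 0) + 0\{b}\{a,b}) + (b.(X + X) + b.a.0 + b.c.b.X)) + (rec X. c.(a.0)\{b,c} + (b.(0 + 0) + 0\{b}\{a,b}) + (b.(X + X) + b.a.0 + b.c.b.X)) :: —b→ t1, —b→ t2, —b→ t3, —b→ t4, —c→ t5
  t2 = 0 + 0 :: deadlocked
  t3 = a.0 :: —a→ t6
  t4 = c.b.(rec X. c.(a.0)\{b,c} + (b.(0 + 0) + 0\{b}\{a,b}) + (b.(X + X) + b.a.0 + b.c.b.X)) :: —c→ t7
  t5 = (a.0)\{b,c} :: —a→ t8
  t6 = 0 :: deadlocked
  t7 = b.(rec X. c.(a.0)\{b,c} + (b.(0 + 0) + 0\{b}\{a,b}) + (b.(X + X) + b.a.0 + b.c.b.X)) :: —b→ t0
  t8 = 0\{b,c} :: deadlocked
Bisimilarity quotient blocks:
  B0 = {s0, s1}
  B1 = {s3, t3, t5}
  B2 = {s2, s5, s6, t2, t6, t8}
  B3 = {s4}
  B4 = {s7}
  B5 = {t0, t1}
  B6 = {t4}
  B7 = {t7}
s0 ∈ B0, t0 ∈ B5 → different blocks

not bisimilar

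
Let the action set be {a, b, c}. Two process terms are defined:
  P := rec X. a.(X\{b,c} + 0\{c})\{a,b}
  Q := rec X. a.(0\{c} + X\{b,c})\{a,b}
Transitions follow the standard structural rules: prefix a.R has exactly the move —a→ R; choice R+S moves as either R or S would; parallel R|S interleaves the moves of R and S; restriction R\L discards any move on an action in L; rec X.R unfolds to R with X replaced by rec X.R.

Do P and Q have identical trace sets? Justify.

YES

Reachable graph of P (2 states):
  m0 = rec X. a.(X\{b,c} + 0\{c})\{a,b} :: =a=> m1
  m1 = ((rec X. a.(X\{b,c} + 0\{c})\{a,b})\{b,c} + 0\{c})\{a,b} :: (no moves)
Reachable graph of Q (2 states):
  n0 = rec X. a.(0\{c} + X\{b,c})\{a,b} :: =a=> n1
  n1 = (0\{c} + (rec X. a.(0\{c} + X\{b,c})\{a,b})\{b,c})\{a,b} :: (no moves)
Partition-refinement fixed point:
  B0 = {m0, n0}
  B1 = {m1, n1}
m0 ∈ B0, n0 ∈ B0 → same block
Bisimilar ⇒ trace-equivalent.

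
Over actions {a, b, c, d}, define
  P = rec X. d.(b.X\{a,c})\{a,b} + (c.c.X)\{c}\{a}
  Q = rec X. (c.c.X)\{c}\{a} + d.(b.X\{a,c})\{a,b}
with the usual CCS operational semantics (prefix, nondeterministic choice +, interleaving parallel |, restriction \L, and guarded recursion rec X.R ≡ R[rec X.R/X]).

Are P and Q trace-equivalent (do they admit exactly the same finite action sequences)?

LTS(P): 2 reachable states
  m0 = rec X. d.(b.X\{a,c})\{a,b} + (c.c.X)\{c}\{a} ⊢ =d=> m1
  m1 = (b.(rec X. d.(b.X\{a,c})\{a,b} + (c.c.X)\{c}\{a})\{a,c})\{a,b} ⊢ (no moves)
LTS(Q): 2 reachable states
  n0 = rec X. (c.c.X)\{c}\{a} + d.(b.X\{a,c})\{a,b} ⊢ =d=> n1
  n1 = (b.(rec X. (c.c.X)\{c}\{a} + d.(b.X\{a,c})\{a,b})\{a,c})\{a,b} ⊢ (no moves)
Bisimilarity quotient blocks:
  B0 = {m0, n0}
  B1 = {m1, n1}
m0 ∈ B0, n0 ∈ B0 → same block
Bisimilar ⇒ trace-equivalent.

trace-equivalent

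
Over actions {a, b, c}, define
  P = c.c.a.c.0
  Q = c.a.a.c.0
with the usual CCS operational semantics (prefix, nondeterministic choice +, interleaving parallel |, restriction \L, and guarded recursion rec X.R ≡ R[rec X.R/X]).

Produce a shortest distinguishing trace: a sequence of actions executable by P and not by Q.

LTS(P): 5 reachable states
  p0 = c.c.a.c.0 ⊢ -c-> p1
  p1 = c.a.c.0 ⊢ -c-> p2
  p2 = a.c.0 ⊢ -a-> p3
  p3 = c.0 ⊢ -c-> p4
  p4 = 0 ⊢ ·
LTS(Q): 5 reachable states
  q0 = c.a.a.c.0 ⊢ -c-> q1
  q1 = a.a.c.0 ⊢ -a-> q2
  q2 = a.c.0 ⊢ -a-> q3
  q3 = c.0 ⊢ -c-> q4
  q4 = 0 ⊢ ·
Run σ = ⟨cc⟩ on P: start {p0}
  step 1 (c): {p1}
  step 2 (c): {p2}
  P completes σ.
Run σ = ⟨cc⟩ on Q: start {q0}
  step 1 (c): {q1}
  step 2 (c): ∅  — Q cannot continue

cc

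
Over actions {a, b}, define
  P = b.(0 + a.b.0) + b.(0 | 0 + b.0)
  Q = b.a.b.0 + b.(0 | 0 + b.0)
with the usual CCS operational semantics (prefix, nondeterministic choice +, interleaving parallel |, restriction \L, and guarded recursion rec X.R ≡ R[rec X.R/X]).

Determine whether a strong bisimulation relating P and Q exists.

Reachable graph of P (5 states):
  m0 = b.(0 + a.b.0) + b.(0 | 0 + b.0) :: ··b··> m1, ··b··> m2
  m1 = 0 + a.b.0 :: ··a··> m3
  m2 = 0 | 0 + b.0 :: ··b··> m4
  m3 = b.0 :: ··b··> m4
  m4 = 0 :: ∅
Reachable graph of Q (5 states):
  n0 = b.a.b.0 + b.(0 | 0 + b.0) :: ··b··> n1, ··b··> n2
  n1 = 0 | 0 + b.0 :: ··b··> n3
  n2 = a.b.0 :: ··a··> n4
  n3 = 0 :: ∅
  n4 = b.0 :: ··b··> n3
Partition-refinement fixed point:
  B0 = {m0, n0}
  B1 = {m1, n2}
  B2 = {m2, m3, n1, n4}
  B3 = {m4, n3}
m0 ∈ B0, n0 ∈ B0 → same block

YES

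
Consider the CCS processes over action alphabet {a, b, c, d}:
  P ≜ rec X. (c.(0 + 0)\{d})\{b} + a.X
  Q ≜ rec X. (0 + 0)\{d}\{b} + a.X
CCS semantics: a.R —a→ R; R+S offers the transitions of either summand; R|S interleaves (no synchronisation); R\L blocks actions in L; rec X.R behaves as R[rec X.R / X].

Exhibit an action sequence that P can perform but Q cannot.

c

P's transition system — 2 states:
  s0 = rec X. (c.(0 + 0)\{d})\{b} + a.X → ··a··> s0, ··c··> s1
  s1 = (0 + 0)\{d}\{b} → ·
Q's transition system — 1 states:
  t0 = rec X. (0 + 0)\{d}\{b} + a.X → ··a··> t0
Run σ = ⟨c⟩ on P: start {s0}
  [1] c ⇒ {s1}
  P completes σ.
Run σ = ⟨c⟩ on Q: start {t0}
  [1] c ⇒ no successor for Q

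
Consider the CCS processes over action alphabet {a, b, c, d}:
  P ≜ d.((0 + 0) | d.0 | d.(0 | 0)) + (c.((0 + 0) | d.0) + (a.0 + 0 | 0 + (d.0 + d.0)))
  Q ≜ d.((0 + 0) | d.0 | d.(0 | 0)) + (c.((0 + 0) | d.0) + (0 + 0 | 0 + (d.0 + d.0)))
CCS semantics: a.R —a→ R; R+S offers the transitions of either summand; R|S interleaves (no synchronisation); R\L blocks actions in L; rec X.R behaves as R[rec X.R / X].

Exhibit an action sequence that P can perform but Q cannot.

Reachable graph of P (8 states):
  u0 = d.((0 + 0) | d.0 | d.(0 | 0)) + (c.((0 + 0) | d.0) + (a.0 + 0 | 0 + (d.0 + d.0))) :: ··a··> u1, ··c··> u2, ··d··> u1, ··d··> u3
  u1 = 0 :: stopped
  u2 = (0 + 0) | d.0 :: ··d··> u4
  u3 = (0 + 0) | d.0 | d.(0 | 0) :: ··d··> u5, ··d··> u6
  u4 = (0 + 0) | 0 :: stopped
  u5 = (0 + 0) | 0 | d.(0 | 0) :: ··d··> u7
  u6 = (0 + 0) | d.0 | (0 | 0) :: ··d··> u7
  u7 = (0 + 0) | 0 | (0 | 0) :: stopped
Reachable graph of Q (8 states):
  v0 = d.((0 + 0) | d.0 | d.(0 | 0)) + (c.((0 + 0) | d.0) + (0 + 0 | 0 + (d.0 + d.0))) :: ··c··> v1, ··d··> v2, ··d··> v3
  v1 = (0 + 0) | d.0 :: ··d··> v4
  v2 = (0 + 0) | d.0 | d.(0 | 0) :: ··d··> v5, ··d··> v6
  v3 = 0 :: stopped
  v4 = (0 + 0) | 0 :: stopped
  v5 = (0 + 0) | 0 | d.(0 | 0) :: ··d··> v7
  v6 = (0 + 0) | d.0 | (0 | 0) :: ··d··> v7
  v7 = (0 + 0) | 0 | (0 | 0) :: stopped
Trace ⟨a⟩ through P, begin at {u0}:
  after a @ step 1: {u1}
  P completes σ.
Trace ⟨a⟩ through Q, begin at {v0}:
  after a @ step 1: ∅  — Q cannot continue

a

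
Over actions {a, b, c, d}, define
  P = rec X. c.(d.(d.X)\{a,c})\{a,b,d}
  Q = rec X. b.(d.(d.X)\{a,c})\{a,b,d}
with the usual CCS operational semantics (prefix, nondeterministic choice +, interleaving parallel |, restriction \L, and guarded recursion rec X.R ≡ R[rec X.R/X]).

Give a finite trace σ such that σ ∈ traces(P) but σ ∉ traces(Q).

c

P's transition system — 2 states:
  m0 = rec X. c.(d.(d.X)\{a,c})\{a,b,d} | =c=> m1
  m1 = (d.(d.(rec X. c.(d.(d.X)\{a,c})\{a,b,d}))\{a,c})\{a,b,d} | ∅
Q's transition system — 2 states:
  n0 = rec X. b.(d.(d.X)\{a,c})\{a,b,d} | =b=> n1
  n1 = (d.(d.(rec X. b.(d.(d.X)\{a,c})\{a,b,d}))\{a,c})\{a,b,d} | ∅
Trace ⟨c⟩ through P, begin at {m0}:
  [1] c ⇒ {m1}
  P completes σ.
Trace ⟨c⟩ through Q, begin at {n0}:
  [1] c ⇒ ∅  — Q cannot continue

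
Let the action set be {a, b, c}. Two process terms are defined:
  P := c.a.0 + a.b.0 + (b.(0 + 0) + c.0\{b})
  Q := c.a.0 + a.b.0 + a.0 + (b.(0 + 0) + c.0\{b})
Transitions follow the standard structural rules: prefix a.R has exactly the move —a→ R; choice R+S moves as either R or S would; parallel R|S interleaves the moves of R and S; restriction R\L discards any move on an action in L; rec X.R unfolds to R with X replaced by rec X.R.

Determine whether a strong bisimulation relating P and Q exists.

P's transition system — 6 states:
  s0 = c.a.0 + a.b.0 + (b.(0 + 0) + c.0\{b}) | -a-> s1, -b-> s2, -c-> s3, -c-> s4
  s1 = b.0 | -b-> s5
  s2 = 0 + 0 | deadlocked
  s3 = 0\{b} | deadlocked
  s4 = a.0 | -a-> s5
  s5 = 0 | deadlocked
Q's transition system — 6 states:
  t0 = c.a.0 + a.b.0 + a.0 + (b.(0 + 0) + c.0\{b}) | -a-> t1, -a-> t2, -b-> t3, -c-> t4, -c-> t5
  t1 = 0 | deadlocked
  t2 = b.0 | -b-> t1
  t3 = 0 + 0 | deadlocked
  t4 = 0\{b} | deadlocked
  t5 = a.0 | -a-> t1
Partition-refinement fixed point:
  B0 = {s0}
  B1 = {s1, t2}
  B2 = {s2, s3, s5, t1, t3, t4}
  B3 = {s4, t5}
  B4 = {t0}
s0 ∈ B0, t0 ∈ B4 → different blocks

NO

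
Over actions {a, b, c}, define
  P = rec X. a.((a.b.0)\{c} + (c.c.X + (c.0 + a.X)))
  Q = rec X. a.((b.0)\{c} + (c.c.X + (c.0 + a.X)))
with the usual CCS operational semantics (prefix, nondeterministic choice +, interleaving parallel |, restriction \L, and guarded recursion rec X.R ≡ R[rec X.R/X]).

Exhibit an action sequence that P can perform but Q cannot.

aab

P's transition system — 6 states:
  m0 = rec X. a.((a.b.0)\{c} + (c.c.X + (c.0 + a.X))) → —a→ m1
  m1 = (a.b.0)\{c} + (c.c.(rec X. a.((a.b.0)\{c} + (c.c.X + (c.0 + a.X)))) + (c.0 + a.(rec X. a.((a.b.0)\{c} + (c.c.X + (c.0 + a.X)))))) → —a→ m0, —a→ m2, —c→ m3, —c→ m4
  m2 = (b.0)\{c} → —b→ m5
  m3 = 0 → ·
  m4 = c.(rec X. a.((a.b.0)\{c} + (c.c.X + (c.0 + a.X)))) → —c→ m0
  m5 = 0\{c} → ·
Q's transition system — 5 states:
  n0 = rec X. a.((b.0)\{c} + (c.c.X + (c.0 + a.X))) → —a→ n1
  n1 = (b.0)\{c} + (c.c.(rec X. a.((b.0)\{c} + (c.c.X + (c.0 + a.X)))) + (c.0 + a.(rec X. a.((b.0)\{c} + (c.c.X + (c.0 + a.X)))))) → —a→ n0, —b→ n2, —c→ n3, —c→ n4
  n2 = 0\{c} → ·
  n3 = 0 → ·
  n4 = c.(rec X. a.((b.0)\{c} + (c.c.X + (c.0 + a.X)))) → —c→ n0
Trace ⟨aab⟩ through P, begin at {m0}:
  step 1 (a): {m1}
  step 2 (a): {m0, m2}
  step 3 (b): {m5}
  — P admits the full trace.
Trace ⟨aab⟩ through Q, begin at {n0}:
  step 1 (a): {n1}
  step 2 (a): {n0}
  step 3 (b): no successor for Q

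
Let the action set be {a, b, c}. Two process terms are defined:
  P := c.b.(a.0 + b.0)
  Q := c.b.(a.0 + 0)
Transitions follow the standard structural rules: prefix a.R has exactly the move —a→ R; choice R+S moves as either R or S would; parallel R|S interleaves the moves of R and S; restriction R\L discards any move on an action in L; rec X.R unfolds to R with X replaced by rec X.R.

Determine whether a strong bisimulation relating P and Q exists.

LTS(P): 4 reachable states
  m0 = c.b.(a.0 + b.0) | --c--▸ m1
  m1 = b.(a.0 + b.0) | --b--▸ m2
  m2 = a.0 + b.0 | --a--▸ m3, --b--▸ m3
  m3 = 0 | ·
LTS(Q): 4 reachable states
  n0 = c.b.(a.0 + 0) | --c--▸ n1
  n1 = b.(a.0 + 0) | --b--▸ n2
  n2 = a.0 + 0 | --a--▸ n3
  n3 = 0 | ·
Partition-refinement fixed point:
  B0 = {m0}
  B1 = {m1}
  B2 = {m2}
  B3 = {m3, n3}
  B4 = {n0}
  B5 = {n1}
  B6 = {n2}
m0 ∈ B0, n0 ∈ B4 → different blocks

not bisimilar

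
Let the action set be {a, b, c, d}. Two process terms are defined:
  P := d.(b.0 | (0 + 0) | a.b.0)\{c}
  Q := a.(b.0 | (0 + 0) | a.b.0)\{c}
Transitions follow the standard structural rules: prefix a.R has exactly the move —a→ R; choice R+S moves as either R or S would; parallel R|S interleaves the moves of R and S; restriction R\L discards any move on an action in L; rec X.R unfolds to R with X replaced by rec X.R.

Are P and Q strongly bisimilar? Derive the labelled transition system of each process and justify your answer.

Reachable graph of P (7 states):
  p0 = d.(b.0 | (0 + 0) | a.b.0)\{c} → ··d··> p1
  p1 = (b.0 | (0 + 0) | a.b.0)\{c} → ··a··> p2, ··b··> p3
  p2 = (b.0 | (0 + 0) | b.0)\{c} → ··b··> p4, ··b··> p5
  p3 = (0 | (0 + 0) | a.b.0)\{c} → ··a··> p4
  p4 = (0 | (0 + 0) | b.0)\{c} → ··b··> p6
  p5 = (b.0 | (0 + 0) | 0)\{c} → ··b··> p6
  p6 = (0 | (0 + 0) | 0)\{c} → stopped
Reachable graph of Q (7 states):
  q0 = a.(b.0 | (0 + 0) | a.b.0)\{c} → ··a··> q1
  q1 = (b.0 | (0 + 0) | a.b.0)\{c} → ··a··> q2, ··b··> q3
  q2 = (b.0 | (0 + 0) | b.0)\{c} → ··b··> q4, ··b··> q5
  q3 = (0 | (0 + 0) | a.b.0)\{c} → ··a··> q4
  q4 = (0 | (0 + 0) | b.0)\{c} → ··b··> q6
  q5 = (b.0 | (0 + 0) | 0)\{c} → ··b··> q6
  q6 = (0 | (0 + 0) | 0)\{c} → stopped
Coarsest stable partition (strong bisimilarity classes):
  B0 = {p0}
  B1 = {p1, q1}
  B2 = {p3, q3}
  B3 = {p4, p5, q4, q5}
  B4 = {p6, q6}
  B5 = {p2, q2}
  B6 = {q0}
p0 ∈ B0, q0 ∈ B6 → different blocks

not bisimilar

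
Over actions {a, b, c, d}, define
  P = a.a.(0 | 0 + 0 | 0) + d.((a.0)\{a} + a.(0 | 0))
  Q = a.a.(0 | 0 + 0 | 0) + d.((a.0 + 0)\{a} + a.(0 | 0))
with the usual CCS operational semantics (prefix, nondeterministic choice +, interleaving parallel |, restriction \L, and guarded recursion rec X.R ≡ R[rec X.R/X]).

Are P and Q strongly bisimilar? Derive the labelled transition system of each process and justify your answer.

P ~ Q

P's transition system — 5 states:
  m0 = a.a.(0 | 0 + 0 | 0) + d.((a.0)\{a} + a.(0 | 0)) ⊢ —a→ m1, —d→ m2
  m1 = a.(0 | 0 + 0 | 0) ⊢ —a→ m3
  m2 = (a.0)\{a} + a.(0 | 0) ⊢ —a→ m4
  m3 = 0 | 0 + 0 | 0 ⊢ ·
  m4 = 0 | 0 ⊢ ·
Q's transition system — 5 states:
  n0 = a.a.(0 | 0 + 0 | 0) + d.((a.0 + 0)\{a} + a.(0 | 0)) ⊢ —a→ n1, —d→ n2
  n1 = a.(0 | 0 + 0 | 0) ⊢ —a→ n3
  n2 = (a.0 + 0)\{a} + a.(0 | 0) ⊢ —a→ n4
  n3 = 0 | 0 + 0 | 0 ⊢ ·
  n4 = 0 | 0 ⊢ ·
Partition-refinement fixed point:
  B0 = {m0, n0}
  B1 = {m1, m2, n1, n2}
  B2 = {m3, m4, n3, n4}
m0 ∈ B0, n0 ∈ B0 → same block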